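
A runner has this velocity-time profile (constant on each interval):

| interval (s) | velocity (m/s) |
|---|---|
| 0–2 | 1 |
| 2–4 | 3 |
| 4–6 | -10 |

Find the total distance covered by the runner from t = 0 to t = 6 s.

Distance (not displacement) is the total path length: add the absolute areas under v-t.
0–2 s: |1| × 2 = 2 m
2–4 s: |3| × 2 = 6 m
4–6 s: |-10| × 2 = 20 m
Total distance = 28 m

28 m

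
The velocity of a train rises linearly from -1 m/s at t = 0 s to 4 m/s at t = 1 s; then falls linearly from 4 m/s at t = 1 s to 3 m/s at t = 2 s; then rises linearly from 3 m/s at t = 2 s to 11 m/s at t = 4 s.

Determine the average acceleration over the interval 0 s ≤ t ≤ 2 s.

Average acceleration = Δv/Δt = (3 − -1)/(2 − 0) = 2 m/s².

2 m/s²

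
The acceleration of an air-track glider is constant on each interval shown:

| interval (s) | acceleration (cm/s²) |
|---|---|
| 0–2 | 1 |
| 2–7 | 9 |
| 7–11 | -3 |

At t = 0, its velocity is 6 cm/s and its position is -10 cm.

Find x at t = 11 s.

On each constant-a segment, Δv = aΔt and Δx = v₀Δt + ½aΔt²; chain segment to segment.
0–2 s: v starts 6 cm/s; Δx = 6·2 + ½·1·2² = 14 cm; v ends 8 cm/s.
2–7 s: v starts 8 cm/s; Δx = 8·5 + ½·9·5² = 152.5 cm; v ends 53 cm/s.
7–11 s: v starts 53 cm/s; Δx = 53·4 + ½·-3·4² = 188 cm; v ends 41 cm/s.
x(11) = -10 + Σ Δx = 344.5 cm.

344.5 cm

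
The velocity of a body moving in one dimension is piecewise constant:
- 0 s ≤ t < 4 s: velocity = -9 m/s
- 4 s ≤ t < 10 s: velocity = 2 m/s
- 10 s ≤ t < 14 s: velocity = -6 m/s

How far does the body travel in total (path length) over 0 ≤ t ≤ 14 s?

72 m

Distance (not displacement) is the total path length: add the absolute areas under v-t.
0–4 s: |-9| × 4 = 36 m
4–10 s: |2| × 6 = 12 m
10–14 s: |-6| × 4 = 24 m
Total distance = 72 m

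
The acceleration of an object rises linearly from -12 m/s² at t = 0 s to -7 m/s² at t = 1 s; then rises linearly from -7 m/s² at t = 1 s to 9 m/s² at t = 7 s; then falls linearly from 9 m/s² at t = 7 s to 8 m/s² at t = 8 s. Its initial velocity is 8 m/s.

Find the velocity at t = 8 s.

Δv equals the area under the a-t graph; then v = v₀ + Δv.
0–1 s: ½(-12 + -7)(1) = -9.5 m/s
1–7 s: ½(-7 + 9)(6) = 6 m/s
7–8 s: ½(9 + 8)(1) = 8.5 m/s
Δv = 5 m/s, so v(8) = 8 + (5) = 13 m/s.

13 m/s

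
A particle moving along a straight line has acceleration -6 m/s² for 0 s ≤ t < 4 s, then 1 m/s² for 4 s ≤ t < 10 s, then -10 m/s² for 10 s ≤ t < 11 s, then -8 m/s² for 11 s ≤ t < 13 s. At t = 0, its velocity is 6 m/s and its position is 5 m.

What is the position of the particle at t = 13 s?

On each constant-a segment, Δv = aΔt and Δx = v₀Δt + ½aΔt²; chain segment to segment.
0–4 s: v starts 6 m/s; Δx = 6·4 + ½·-6·4² = -24 m; v ends -18 m/s.
4–10 s: v starts -18 m/s; Δx = -18·6 + ½·1·6² = -90 m; v ends -12 m/s.
10–11 s: v starts -12 m/s; Δx = -12·1 + ½·-10·1² = -17 m; v ends -22 m/s.
11–13 s: v starts -22 m/s; Δx = -22·2 + ½·-8·2² = -60 m; v ends -38 m/s.
x(13) = 5 + Σ Δx = -186 m.

-186 m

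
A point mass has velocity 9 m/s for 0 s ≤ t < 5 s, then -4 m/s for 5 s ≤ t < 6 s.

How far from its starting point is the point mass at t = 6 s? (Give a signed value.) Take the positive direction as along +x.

41 m

Net displacement equals the area under the velocity-time graph (areas below the axis count negative).
0–5 s: 9 × 5 = 45 m
5–6 s: -4 × 1 = -4 m
Net displacement = 41 m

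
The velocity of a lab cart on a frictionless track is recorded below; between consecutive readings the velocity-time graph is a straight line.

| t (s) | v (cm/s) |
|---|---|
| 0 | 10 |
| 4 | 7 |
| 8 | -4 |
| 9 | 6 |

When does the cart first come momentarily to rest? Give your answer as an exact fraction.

t = 72/11 s

v changes sign on 4–8 s (from 7 to -4); the graph is linear there, so v = 0 at t = 4 + (-7)·(8 − 4)/(-4 − 7) = 72/11 s.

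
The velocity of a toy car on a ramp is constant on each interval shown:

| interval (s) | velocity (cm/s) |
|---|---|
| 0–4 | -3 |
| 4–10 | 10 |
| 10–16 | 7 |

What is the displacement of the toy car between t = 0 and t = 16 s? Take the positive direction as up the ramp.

Displacement is the signed area under the v-t curve.
0–4 s: -3 × 4 = -12 cm
4–10 s: 10 × 6 = 60 cm
10–16 s: 7 × 6 = 42 cm
Net displacement = 90 cm

90 cm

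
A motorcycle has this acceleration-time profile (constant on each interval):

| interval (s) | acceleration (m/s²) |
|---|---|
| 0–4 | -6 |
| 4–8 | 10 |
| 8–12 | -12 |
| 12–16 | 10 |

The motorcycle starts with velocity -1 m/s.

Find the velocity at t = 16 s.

7 m/s

Δv equals the area under the a-t graph; then v = v₀ + Δv.
0–4 s: -6 × 4 = -24 m/s
4–8 s: 10 × 4 = 40 m/s
8–12 s: -12 × 4 = -48 m/s
12–16 s: 10 × 4 = 40 m/s
Δv = 8 m/s, so v(16) = -1 + (8) = 7 m/s.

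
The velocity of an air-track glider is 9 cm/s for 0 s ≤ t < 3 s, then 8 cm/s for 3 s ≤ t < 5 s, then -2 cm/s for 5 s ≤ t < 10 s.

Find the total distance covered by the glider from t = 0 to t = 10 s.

Distance (not displacement) is the total path length: add the absolute areas under v-t.
0–3 s: |9| × 3 = 27 cm
3–5 s: |8| × 2 = 16 cm
5–10 s: |-2| × 5 = 10 cm
Total distance = 53 cm

53 cm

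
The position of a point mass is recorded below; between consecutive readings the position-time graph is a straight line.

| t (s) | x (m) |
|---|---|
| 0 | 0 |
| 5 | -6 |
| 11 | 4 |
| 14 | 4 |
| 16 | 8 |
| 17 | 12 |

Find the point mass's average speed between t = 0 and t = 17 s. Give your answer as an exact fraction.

24/17 m/s

Average speed = (total path length)/(elapsed time); on a piecewise-linear x-t graph the path length is Σ|Δx|.
0–5 s: |Δx| = |-6 − 0| = 6 m
5–11 s: |Δx| = |4 − -6| = 10 m
11–14 s: |Δx| = |4 − 4| = 0 m
14–16 s: |Δx| = |8 − 4| = 4 m
16–17 s: |Δx| = |12 − 8| = 4 m
Total path = 24 m; average speed = 24/17 = 24/17 m/s.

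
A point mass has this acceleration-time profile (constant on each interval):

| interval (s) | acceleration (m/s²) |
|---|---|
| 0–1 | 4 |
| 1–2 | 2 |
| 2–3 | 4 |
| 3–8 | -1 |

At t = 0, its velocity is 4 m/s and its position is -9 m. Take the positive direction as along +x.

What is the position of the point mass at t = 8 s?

75.5 m

On each constant-a segment, Δv = aΔt and Δx = v₀Δt + ½aΔt²; chain segment to segment.
0–1 s: v starts 4 m/s; Δx = 4·1 + ½·4·1² = 6 m; v ends 8 m/s.
1–2 s: v starts 8 m/s; Δx = 8·1 + ½·2·1² = 9 m; v ends 10 m/s.
2–3 s: v starts 10 m/s; Δx = 10·1 + ½·4·1² = 12 m; v ends 14 m/s.
3–8 s: v starts 14 m/s; Δx = 14·5 + ½·-1·5² = 57.5 m; v ends 9 m/s.
x(8) = -9 + Σ Δx = 75.5 m.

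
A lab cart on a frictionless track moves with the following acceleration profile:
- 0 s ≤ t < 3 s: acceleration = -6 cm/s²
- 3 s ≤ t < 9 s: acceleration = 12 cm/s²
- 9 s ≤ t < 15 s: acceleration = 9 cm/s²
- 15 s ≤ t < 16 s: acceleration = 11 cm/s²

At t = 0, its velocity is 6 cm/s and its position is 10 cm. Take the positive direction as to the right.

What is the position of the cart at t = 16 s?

786.5 cm

On each constant-a segment, Δv = aΔt and Δx = v₀Δt + ½aΔt²; chain segment to segment.
0–3 s: v starts 6 cm/s; Δx = 6·3 + ½·-6·3² = -9 cm; v ends -12 cm/s.
3–9 s: v starts -12 cm/s; Δx = -12·6 + ½·12·6² = 144 cm; v ends 60 cm/s.
9–15 s: v starts 60 cm/s; Δx = 60·6 + ½·9·6² = 522 cm; v ends 114 cm/s.
15–16 s: v starts 114 cm/s; Δx = 114·1 + ½·11·1² = 119.5 cm; v ends 125 cm/s.
x(16) = 10 + Σ Δx = 786.5 cm.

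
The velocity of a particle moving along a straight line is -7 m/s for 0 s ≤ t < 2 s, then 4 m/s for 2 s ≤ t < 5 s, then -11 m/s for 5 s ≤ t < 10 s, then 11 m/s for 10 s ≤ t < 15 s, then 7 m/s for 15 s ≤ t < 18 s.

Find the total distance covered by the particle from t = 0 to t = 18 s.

Distance (not displacement) is the total path length: add the absolute areas under v-t.
0–2 s: |-7| × 2 = 14 m
2–5 s: |4| × 3 = 12 m
5–10 s: |-11| × 5 = 55 m
10–15 s: |11| × 5 = 55 m
15–18 s: |7| × 3 = 21 m
Total distance = 157 m

157 m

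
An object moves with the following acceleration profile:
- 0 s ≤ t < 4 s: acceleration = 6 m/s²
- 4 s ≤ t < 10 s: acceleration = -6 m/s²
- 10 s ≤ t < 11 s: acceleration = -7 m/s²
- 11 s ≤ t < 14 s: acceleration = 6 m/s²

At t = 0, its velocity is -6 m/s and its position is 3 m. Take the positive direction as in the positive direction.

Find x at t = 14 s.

On each constant-a segment, Δv = aΔt and Δx = v₀Δt + ½aΔt²; chain segment to segment.
0–4 s: v starts -6 m/s; Δx = -6·4 + ½·6·4² = 24 m; v ends 18 m/s.
4–10 s: v starts 18 m/s; Δx = 18·6 + ½·-6·6² = 0 m; v ends -18 m/s.
10–11 s: v starts -18 m/s; Δx = -18·1 + ½·-7·1² = -21.5 m; v ends -25 m/s.
11–14 s: v starts -25 m/s; Δx = -25·3 + ½·6·3² = -48 m; v ends -7 m/s.
x(14) = 3 + Σ Δx = -42.5 m.

-42.5 m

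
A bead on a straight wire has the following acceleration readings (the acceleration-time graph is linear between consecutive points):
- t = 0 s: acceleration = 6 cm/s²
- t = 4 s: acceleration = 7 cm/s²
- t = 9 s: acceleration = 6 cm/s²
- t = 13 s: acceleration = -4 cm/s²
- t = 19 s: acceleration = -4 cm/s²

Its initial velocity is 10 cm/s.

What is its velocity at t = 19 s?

Δv equals the area under the a-t graph; then v = v₀ + Δv.
0–4 s: ½(6 + 7)(4) = 26 cm/s
4–9 s: ½(7 + 6)(5) = 32.5 cm/s
9–13 s: ½(6 + -4)(4) = 4 cm/s
13–19 s: -4 × 6 = -24 cm/s
Δv = 38.5 cm/s, so v(19) = 10 + (38.5) = 48.5 cm/s.

48.5 cm/s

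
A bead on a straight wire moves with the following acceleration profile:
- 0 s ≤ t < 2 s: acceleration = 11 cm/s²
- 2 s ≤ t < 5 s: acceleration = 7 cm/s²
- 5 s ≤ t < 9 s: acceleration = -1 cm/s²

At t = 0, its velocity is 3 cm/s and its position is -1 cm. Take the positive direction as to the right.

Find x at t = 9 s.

On each constant-a segment, Δv = aΔt and Δx = v₀Δt + ½aΔt²; chain segment to segment.
0–2 s: v starts 3 cm/s; Δx = 3·2 + ½·11·2² = 28 cm; v ends 25 cm/s.
2–5 s: v starts 25 cm/s; Δx = 25·3 + ½·7·3² = 106.5 cm; v ends 46 cm/s.
5–9 s: v starts 46 cm/s; Δx = 46·4 + ½·-1·4² = 176 cm; v ends 42 cm/s.
x(9) = -1 + Σ Δx = 309.5 cm.

309.5 cm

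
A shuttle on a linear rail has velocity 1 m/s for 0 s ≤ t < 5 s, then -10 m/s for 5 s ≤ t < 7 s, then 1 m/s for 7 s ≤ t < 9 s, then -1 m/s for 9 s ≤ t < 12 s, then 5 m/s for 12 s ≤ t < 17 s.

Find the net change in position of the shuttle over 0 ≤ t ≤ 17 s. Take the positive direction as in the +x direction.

9 m

Displacement is the signed area under the v-t curve.
0–5 s: 1 × 5 = 5 m
5–7 s: -10 × 2 = -20 m
7–9 s: 1 × 2 = 2 m
9–12 s: -1 × 3 = -3 m
12–17 s: 5 × 5 = 25 m
Net displacement = 9 m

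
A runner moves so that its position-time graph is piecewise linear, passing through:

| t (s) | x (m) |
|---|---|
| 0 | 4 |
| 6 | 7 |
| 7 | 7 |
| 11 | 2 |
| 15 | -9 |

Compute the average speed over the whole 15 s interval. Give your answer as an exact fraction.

Average speed = (total path length)/(elapsed time); on a piecewise-linear x-t graph the path length is Σ|Δx|.
0–6 s: |Δx| = |7 − 4| = 3 m
6–7 s: |Δx| = |7 − 7| = 0 m
7–11 s: |Δx| = |2 − 7| = 5 m
11–15 s: |Δx| = |-9 − 2| = 11 m
Total path = 19 m; average speed = 19/15 = 19/15 m/s.

19/15 m/s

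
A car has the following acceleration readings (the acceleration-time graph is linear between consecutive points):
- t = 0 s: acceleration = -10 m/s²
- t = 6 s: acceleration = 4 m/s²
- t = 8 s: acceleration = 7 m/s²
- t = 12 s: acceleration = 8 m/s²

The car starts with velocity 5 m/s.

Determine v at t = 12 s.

Δv equals the area under the a-t graph; then v = v₀ + Δv.
0–6 s: ½(-10 + 4)(6) = -18 m/s
6–8 s: ½(4 + 7)(2) = 11 m/s
8–12 s: ½(7 + 8)(4) = 30 m/s
Δv = 23 m/s, so v(12) = 5 + (23) = 28 m/s.

28 m/s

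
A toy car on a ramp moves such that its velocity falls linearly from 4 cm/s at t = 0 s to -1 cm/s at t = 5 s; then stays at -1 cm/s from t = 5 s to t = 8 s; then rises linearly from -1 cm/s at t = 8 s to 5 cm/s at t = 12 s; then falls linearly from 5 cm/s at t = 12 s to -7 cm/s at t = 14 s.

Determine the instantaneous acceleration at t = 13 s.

Acceleration is the slope of the v-t graph on 12–14 s: (-7 − 5)/(14 − 12) = -6 cm/s².

-6 cm/s²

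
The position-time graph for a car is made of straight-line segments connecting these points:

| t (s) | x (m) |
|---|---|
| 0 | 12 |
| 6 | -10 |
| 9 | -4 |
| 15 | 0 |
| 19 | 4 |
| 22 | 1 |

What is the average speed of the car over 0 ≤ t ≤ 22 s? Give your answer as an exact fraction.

39/22 m/s

Average speed = (total path length)/(elapsed time); on a piecewise-linear x-t graph the path length is Σ|Δx|.
0–6 s: |Δx| = |-10 − 12| = 22 m
6–9 s: |Δx| = |-4 − -10| = 6 m
9–15 s: |Δx| = |0 − -4| = 4 m
15–19 s: |Δx| = |4 − 0| = 4 m
19–22 s: |Δx| = |1 − 4| = 3 m
Total path = 39 m; average speed = 39/22 = 39/22 m/s.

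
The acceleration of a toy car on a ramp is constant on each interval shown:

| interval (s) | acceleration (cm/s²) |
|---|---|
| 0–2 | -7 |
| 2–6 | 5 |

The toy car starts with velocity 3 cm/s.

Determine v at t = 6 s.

Δv equals the area under the a-t graph; then v = v₀ + Δv.
0–2 s: -7 × 2 = -14 cm/s
2–6 s: 5 × 4 = 20 cm/s
Δv = 6 cm/s, so v(6) = 3 + (6) = 9 cm/s.

9 cm/s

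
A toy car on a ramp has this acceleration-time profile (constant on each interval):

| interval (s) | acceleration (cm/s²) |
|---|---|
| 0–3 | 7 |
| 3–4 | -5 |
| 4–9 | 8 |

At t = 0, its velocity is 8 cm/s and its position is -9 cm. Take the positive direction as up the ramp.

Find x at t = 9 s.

293 cm

On each constant-a segment, Δv = aΔt and Δx = v₀Δt + ½aΔt²; chain segment to segment.
0–3 s: v starts 8 cm/s; Δx = 8·3 + ½·7·3² = 55.5 cm; v ends 29 cm/s.
3–4 s: v starts 29 cm/s; Δx = 29·1 + ½·-5·1² = 26.5 cm; v ends 24 cm/s.
4–9 s: v starts 24 cm/s; Δx = 24·5 + ½·8·5² = 220 cm; v ends 64 cm/s.
x(9) = -9 + Σ Δx = 293 cm.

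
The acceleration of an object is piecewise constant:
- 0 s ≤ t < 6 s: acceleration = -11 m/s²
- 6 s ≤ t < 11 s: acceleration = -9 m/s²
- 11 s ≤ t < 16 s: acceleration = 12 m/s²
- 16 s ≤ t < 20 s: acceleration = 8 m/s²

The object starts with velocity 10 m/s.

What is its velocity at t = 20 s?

Δv equals the area under the a-t graph; then v = v₀ + Δv.
0–6 s: -11 × 6 = -66 m/s
6–11 s: -9 × 5 = -45 m/s
11–16 s: 12 × 5 = 60 m/s
16–20 s: 8 × 4 = 32 m/s
Δv = -19 m/s, so v(20) = 10 + (-19) = -9 m/s.

-9 m/s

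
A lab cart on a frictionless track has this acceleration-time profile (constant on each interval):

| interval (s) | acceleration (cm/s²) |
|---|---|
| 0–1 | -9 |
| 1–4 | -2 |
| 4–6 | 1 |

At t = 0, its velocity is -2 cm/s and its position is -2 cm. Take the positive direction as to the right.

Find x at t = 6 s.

On each constant-a segment, Δv = aΔt and Δx = v₀Δt + ½aΔt²; chain segment to segment.
0–1 s: v starts -2 cm/s; Δx = -2·1 + ½·-9·1² = -6.5 cm; v ends -11 cm/s.
1–4 s: v starts -11 cm/s; Δx = -11·3 + ½·-2·3² = -42 cm; v ends -17 cm/s.
4–6 s: v starts -17 cm/s; Δx = -17·2 + ½·1·2² = -32 cm; v ends -15 cm/s.
x(6) = -2 + Σ Δx = -82.5 cm.

-82.5 cm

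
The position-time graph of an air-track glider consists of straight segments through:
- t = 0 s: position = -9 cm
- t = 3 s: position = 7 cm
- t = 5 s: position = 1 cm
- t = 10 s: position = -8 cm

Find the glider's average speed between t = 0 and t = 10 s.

Average speed = (total path length)/(elapsed time); on a piecewise-linear x-t graph the path length is Σ|Δx|.
0–3 s: |Δx| = |7 − -9| = 16 cm
3–5 s: |Δx| = |1 − 7| = 6 cm
5–10 s: |Δx| = |-8 − 1| = 9 cm
Total path = 31 cm; average speed = 31/10 = 3.1 cm/s.

3.1 cm/s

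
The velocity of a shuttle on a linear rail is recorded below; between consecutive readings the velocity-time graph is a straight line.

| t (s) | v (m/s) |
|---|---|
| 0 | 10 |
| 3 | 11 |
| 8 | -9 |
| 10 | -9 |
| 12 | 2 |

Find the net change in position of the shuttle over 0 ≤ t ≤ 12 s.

Displacement is the signed area under the v-t curve.
0–3 s: ½(10 + 11)(3) = 31.5 m
3–8 s: ½(11 + -9)(5) = 5 m
8–10 s: -9 × 2 = -18 m
10–12 s: ½(-9 + 2)(2) = -7 m
Net displacement = 11.5 m

11.5 m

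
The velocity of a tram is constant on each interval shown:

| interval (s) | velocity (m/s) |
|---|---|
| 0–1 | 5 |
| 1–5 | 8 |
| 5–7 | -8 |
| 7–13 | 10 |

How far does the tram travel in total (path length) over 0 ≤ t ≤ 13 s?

Total distance travelled is ∫|v| dt — sum the magnitudes of each area piece.
0–1 s: |5| × 1 = 5 m
1–5 s: |8| × 4 = 32 m
5–7 s: |-8| × 2 = 16 m
7–13 s: |10| × 6 = 60 m
Total distance = 113 m

113 m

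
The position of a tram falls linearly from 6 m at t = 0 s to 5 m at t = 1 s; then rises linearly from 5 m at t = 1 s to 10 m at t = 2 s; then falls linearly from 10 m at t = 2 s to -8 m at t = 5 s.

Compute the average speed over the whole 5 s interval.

4.8 m/s

Average speed = (total path length)/(elapsed time); on a piecewise-linear x-t graph the path length is Σ|Δx|.
0–1 s: |Δx| = |5 − 6| = 1 m
1–2 s: |Δx| = |10 − 5| = 5 m
2–5 s: |Δx| = |-8 − 10| = 18 m
Total path = 24 m; average speed = 24/5 = 4.8 m/s.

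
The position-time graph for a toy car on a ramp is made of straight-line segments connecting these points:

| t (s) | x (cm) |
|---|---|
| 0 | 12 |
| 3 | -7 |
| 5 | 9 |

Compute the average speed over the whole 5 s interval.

Average speed = (total path length)/(elapsed time); on a piecewise-linear x-t graph the path length is Σ|Δx|.
0–3 s: |Δx| = |-7 − 12| = 19 cm
3–5 s: |Δx| = |9 − -7| = 16 cm
Total path = 35 cm; average speed = 35/5 = 7 cm/s.

7 cm/s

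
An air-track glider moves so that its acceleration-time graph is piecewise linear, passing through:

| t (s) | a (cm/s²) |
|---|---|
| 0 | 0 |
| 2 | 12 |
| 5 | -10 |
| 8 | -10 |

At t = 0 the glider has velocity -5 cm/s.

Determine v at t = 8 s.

-20 cm/s

Δv equals the area under the a-t graph; then v = v₀ + Δv.
0–2 s: ½(0 + 12)(2) = 12 cm/s
2–5 s: ½(12 + -10)(3) = 3 cm/s
5–8 s: -10 × 3 = -30 cm/s
Δv = -15 cm/s, so v(8) = -5 + (-15) = -20 cm/s.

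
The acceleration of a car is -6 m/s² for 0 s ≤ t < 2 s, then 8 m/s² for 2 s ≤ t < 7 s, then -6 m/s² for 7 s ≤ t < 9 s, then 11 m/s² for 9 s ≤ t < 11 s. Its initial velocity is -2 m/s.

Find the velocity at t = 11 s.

Δv equals the area under the a-t graph; then v = v₀ + Δv.
0–2 s: -6 × 2 = -12 m/s
2–7 s: 8 × 5 = 40 m/s
7–9 s: -6 × 2 = -12 m/s
9–11 s: 11 × 2 = 22 m/s
Δv = 38 m/s, so v(11) = -2 + (38) = 36 m/s.

36 m/s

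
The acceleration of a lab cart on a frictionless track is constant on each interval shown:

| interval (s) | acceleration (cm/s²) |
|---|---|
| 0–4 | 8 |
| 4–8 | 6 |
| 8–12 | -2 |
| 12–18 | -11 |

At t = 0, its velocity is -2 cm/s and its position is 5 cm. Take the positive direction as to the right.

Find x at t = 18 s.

On each constant-a segment, Δv = aΔt and Δx = v₀Δt + ½aΔt²; chain segment to segment.
0–4 s: v starts -2 cm/s; Δx = -2·4 + ½·8·4² = 56 cm; v ends 30 cm/s.
4–8 s: v starts 30 cm/s; Δx = 30·4 + ½·6·4² = 168 cm; v ends 54 cm/s.
8–12 s: v starts 54 cm/s; Δx = 54·4 + ½·-2·4² = 200 cm; v ends 46 cm/s.
12–18 s: v starts 46 cm/s; Δx = 46·6 + ½·-11·6² = 78 cm; v ends -20 cm/s.
x(18) = 5 + Σ Δx = 507 cm.

507 cm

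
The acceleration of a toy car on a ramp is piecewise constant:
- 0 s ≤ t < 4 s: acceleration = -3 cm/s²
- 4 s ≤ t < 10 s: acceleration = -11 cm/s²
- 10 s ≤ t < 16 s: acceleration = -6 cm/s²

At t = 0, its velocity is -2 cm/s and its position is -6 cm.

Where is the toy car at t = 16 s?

On each constant-a segment, Δv = aΔt and Δx = v₀Δt + ½aΔt²; chain segment to segment.
0–4 s: v starts -2 cm/s; Δx = -2·4 + ½·-3·4² = -32 cm; v ends -14 cm/s.
4–10 s: v starts -14 cm/s; Δx = -14·6 + ½·-11·6² = -282 cm; v ends -80 cm/s.
10–16 s: v starts -80 cm/s; Δx = -80·6 + ½·-6·6² = -588 cm; v ends -116 cm/s.
x(16) = -6 + Σ Δx = -908 cm.

-908 cm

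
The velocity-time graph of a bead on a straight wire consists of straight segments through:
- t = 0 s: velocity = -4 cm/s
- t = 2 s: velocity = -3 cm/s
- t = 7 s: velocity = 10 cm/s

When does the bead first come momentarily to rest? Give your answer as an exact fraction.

v changes sign on 2–7 s (from -3 to 10); the graph is linear there, so v = 0 at t = 2 + (3)·(7 − 2)/(10 − -3) = 41/13 s.

t = 41/13 s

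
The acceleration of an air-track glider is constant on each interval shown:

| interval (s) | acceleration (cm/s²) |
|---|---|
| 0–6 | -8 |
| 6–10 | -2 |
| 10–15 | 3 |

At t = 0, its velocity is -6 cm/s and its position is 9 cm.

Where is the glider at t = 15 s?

-675.5 cm

On each constant-a segment, Δv = aΔt and Δx = v₀Δt + ½aΔt²; chain segment to segment.
0–6 s: v starts -6 cm/s; Δx = -6·6 + ½·-8·6² = -180 cm; v ends -54 cm/s.
6–10 s: v starts -54 cm/s; Δx = -54·4 + ½·-2·4² = -232 cm; v ends -62 cm/s.
10–15 s: v starts -62 cm/s; Δx = -62·5 + ½·3·5² = -272.5 cm; v ends -47 cm/s.
x(15) = 9 + Σ Δx = -675.5 cm.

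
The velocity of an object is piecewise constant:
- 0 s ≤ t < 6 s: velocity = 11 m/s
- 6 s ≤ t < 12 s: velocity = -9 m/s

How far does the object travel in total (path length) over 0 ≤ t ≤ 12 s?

Distance (not displacement) is the total path length: add the absolute areas under v-t.
0–6 s: |11| × 6 = 66 m
6–12 s: |-9| × 6 = 54 m
Total distance = 120 m

120 m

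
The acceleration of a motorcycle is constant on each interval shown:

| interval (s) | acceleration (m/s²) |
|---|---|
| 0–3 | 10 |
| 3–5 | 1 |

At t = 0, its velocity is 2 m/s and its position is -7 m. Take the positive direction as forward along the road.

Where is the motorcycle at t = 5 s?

On each constant-a segment, Δv = aΔt and Δx = v₀Δt + ½aΔt²; chain segment to segment.
0–3 s: v starts 2 m/s; Δx = 2·3 + ½·10·3² = 51 m; v ends 32 m/s.
3–5 s: v starts 32 m/s; Δx = 32·2 + ½·1·2² = 66 m; v ends 34 m/s.
x(5) = -7 + Σ Δx = 110 m.

110 m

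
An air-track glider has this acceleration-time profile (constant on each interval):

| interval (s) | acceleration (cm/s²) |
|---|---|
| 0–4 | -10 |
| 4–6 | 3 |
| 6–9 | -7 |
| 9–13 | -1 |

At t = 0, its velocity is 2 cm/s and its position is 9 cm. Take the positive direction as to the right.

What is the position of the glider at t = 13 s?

-480.5 cm

On each constant-a segment, Δv = aΔt and Δx = v₀Δt + ½aΔt²; chain segment to segment.
0–4 s: v starts 2 cm/s; Δx = 2·4 + ½·-10·4² = -72 cm; v ends -38 cm/s.
4–6 s: v starts -38 cm/s; Δx = -38·2 + ½·3·2² = -70 cm; v ends -32 cm/s.
6–9 s: v starts -32 cm/s; Δx = -32·3 + ½·-7·3² = -127.5 cm; v ends -53 cm/s.
9–13 s: v starts -53 cm/s; Δx = -53·4 + ½·-1·4² = -220 cm; v ends -57 cm/s.
x(13) = 9 + Σ Δx = -480.5 cm.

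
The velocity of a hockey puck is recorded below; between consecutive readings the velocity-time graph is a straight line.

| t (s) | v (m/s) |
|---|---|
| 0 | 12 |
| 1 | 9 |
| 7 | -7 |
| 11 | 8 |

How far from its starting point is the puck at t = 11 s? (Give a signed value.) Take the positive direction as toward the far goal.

18.5 m

Net displacement equals the area under the velocity-time graph (areas below the axis count negative).
0–1 s: ½(12 + 9)(1) = 10.5 m
1–7 s: ½(9 + -7)(6) = 6 m
7–11 s: ½(-7 + 8)(4) = 2 m
Net displacement = 18.5 m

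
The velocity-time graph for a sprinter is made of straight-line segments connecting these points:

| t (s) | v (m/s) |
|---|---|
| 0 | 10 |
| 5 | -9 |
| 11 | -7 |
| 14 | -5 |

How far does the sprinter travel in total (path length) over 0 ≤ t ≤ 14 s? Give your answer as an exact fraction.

3413/38 m

Total distance travelled is ∫|v| dt — sum the magnitudes of each area piece.
0–5 s: v = 0 at t = 50/19 s; triangle areas 250/19 + 405/38 = 905/38 m
5–11 s: |½(-9 + -7)(6)| = 48 m
11–14 s: |½(-7 + -5)(3)| = 18 m
Total distance = 3413/38 m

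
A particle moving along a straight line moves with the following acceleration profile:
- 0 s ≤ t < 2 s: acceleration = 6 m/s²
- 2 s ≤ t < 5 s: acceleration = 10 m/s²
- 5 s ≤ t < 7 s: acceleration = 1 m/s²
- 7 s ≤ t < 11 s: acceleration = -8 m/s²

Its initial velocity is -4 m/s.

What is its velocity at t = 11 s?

Δv equals the area under the a-t graph; then v = v₀ + Δv.
0–2 s: 6 × 2 = 12 m/s
2–5 s: 10 × 3 = 30 m/s
5–7 s: 1 × 2 = 2 m/s
7–11 s: -8 × 4 = -32 m/s
Δv = 12 m/s, so v(11) = -4 + (12) = 8 m/s.

8 m/s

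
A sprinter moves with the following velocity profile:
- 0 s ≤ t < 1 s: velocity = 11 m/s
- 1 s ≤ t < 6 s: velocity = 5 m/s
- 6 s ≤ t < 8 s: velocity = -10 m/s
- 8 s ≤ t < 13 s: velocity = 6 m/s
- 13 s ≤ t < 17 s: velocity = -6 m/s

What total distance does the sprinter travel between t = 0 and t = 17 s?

Total distance travelled is ∫|v| dt — sum the magnitudes of each area piece.
0–1 s: |11| × 1 = 11 m
1–6 s: |5| × 5 = 25 m
6–8 s: |-10| × 2 = 20 m
8–13 s: |6| × 5 = 30 m
13–17 s: |-6| × 4 = 24 m
Total distance = 110 m

110 m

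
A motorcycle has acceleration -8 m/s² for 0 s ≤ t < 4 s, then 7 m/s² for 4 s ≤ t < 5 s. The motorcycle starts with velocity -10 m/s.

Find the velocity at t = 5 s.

Δv equals the area under the a-t graph; then v = v₀ + Δv.
0–4 s: -8 × 4 = -32 m/s
4–5 s: 7 × 1 = 7 m/s
Δv = -25 m/s, so v(5) = -10 + (-25) = -35 m/s.

-35 m/s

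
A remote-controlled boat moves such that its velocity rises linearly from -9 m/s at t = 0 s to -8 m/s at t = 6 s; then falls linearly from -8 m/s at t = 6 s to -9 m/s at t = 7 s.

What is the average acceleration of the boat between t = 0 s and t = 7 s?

0 m/s²

Average acceleration = Δv/Δt = (-9 − -9)/(7 − 0) = 0 m/s².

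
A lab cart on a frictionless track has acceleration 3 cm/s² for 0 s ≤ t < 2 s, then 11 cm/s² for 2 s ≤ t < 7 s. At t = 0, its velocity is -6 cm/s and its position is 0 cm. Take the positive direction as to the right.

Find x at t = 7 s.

131.5 cm

On each constant-a segment, Δv = aΔt and Δx = v₀Δt + ½aΔt²; chain segment to segment.
0–2 s: v starts -6 cm/s; Δx = -6·2 + ½·3·2² = -6 cm; v ends 0 cm/s.
2–7 s: v starts 0 cm/s; Δx = 0·5 + ½·11·5² = 137.5 cm; v ends 55 cm/s.
x(7) = 0 + Σ Δx = 131.5 cm.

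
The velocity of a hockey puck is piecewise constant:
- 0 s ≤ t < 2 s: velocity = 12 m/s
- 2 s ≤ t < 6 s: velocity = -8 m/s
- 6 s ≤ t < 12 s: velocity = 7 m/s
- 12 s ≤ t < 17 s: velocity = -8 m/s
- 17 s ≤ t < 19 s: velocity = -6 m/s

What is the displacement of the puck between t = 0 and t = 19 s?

-18 m

Net displacement equals the area under the velocity-time graph (areas below the axis count negative).
0–2 s: 12 × 2 = 24 m
2–6 s: -8 × 4 = -32 m
6–12 s: 7 × 6 = 42 m
12–17 s: -8 × 5 = -40 m
17–19 s: -6 × 2 = -12 m
Net displacement = -18 m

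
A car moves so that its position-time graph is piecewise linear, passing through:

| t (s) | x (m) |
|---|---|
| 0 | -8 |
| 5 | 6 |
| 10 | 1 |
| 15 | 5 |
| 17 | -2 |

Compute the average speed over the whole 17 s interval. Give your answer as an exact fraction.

30/17 m/s

Average speed = (total path length)/(elapsed time); on a piecewise-linear x-t graph the path length is Σ|Δx|.
0–5 s: |Δx| = |6 − -8| = 14 m
5–10 s: |Δx| = |1 − 6| = 5 m
10–15 s: |Δx| = |5 − 1| = 4 m
15–17 s: |Δx| = |-2 − 5| = 7 m
Total path = 30 m; average speed = 30/17 = 30/17 m/s.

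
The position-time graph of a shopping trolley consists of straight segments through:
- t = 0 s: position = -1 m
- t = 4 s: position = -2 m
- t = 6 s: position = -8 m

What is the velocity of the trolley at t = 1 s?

Velocity is the slope of the x-t graph on 0–4 s: (-2 − -1)/(4 − 0) = -0.25 m/s.

-0.25 m/s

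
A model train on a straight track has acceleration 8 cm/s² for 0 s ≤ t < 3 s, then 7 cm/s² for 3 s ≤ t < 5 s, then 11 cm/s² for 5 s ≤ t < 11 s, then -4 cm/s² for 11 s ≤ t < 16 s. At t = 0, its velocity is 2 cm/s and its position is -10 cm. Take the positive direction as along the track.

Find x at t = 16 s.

1016 cm

On each constant-a segment, Δv = aΔt and Δx = v₀Δt + ½aΔt²; chain segment to segment.
0–3 s: v starts 2 cm/s; Δx = 2·3 + ½·8·3² = 42 cm; v ends 26 cm/s.
3–5 s: v starts 26 cm/s; Δx = 26·2 + ½·7·2² = 66 cm; v ends 40 cm/s.
5–11 s: v starts 40 cm/s; Δx = 40·6 + ½·11·6² = 438 cm; v ends 106 cm/s.
11–16 s: v starts 106 cm/s; Δx = 106·5 + ½·-4·5² = 480 cm; v ends 86 cm/s.
x(16) = -10 + Σ Δx = 1016 cm.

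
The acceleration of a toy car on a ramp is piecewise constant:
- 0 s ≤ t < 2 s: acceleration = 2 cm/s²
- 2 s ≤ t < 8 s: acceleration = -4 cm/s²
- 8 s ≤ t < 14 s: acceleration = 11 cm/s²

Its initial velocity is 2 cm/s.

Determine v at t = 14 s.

Δv equals the area under the a-t graph; then v = v₀ + Δv.
0–2 s: 2 × 2 = 4 cm/s
2–8 s: -4 × 6 = -24 cm/s
8–14 s: 11 × 6 = 66 cm/s
Δv = 46 cm/s, so v(14) = 2 + (46) = 48 cm/s.

48 cm/s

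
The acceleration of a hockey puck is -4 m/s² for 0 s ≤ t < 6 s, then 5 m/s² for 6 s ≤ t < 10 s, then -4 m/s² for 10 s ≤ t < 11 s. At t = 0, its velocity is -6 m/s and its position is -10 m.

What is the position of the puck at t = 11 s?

-210 m

On each constant-a segment, Δv = aΔt and Δx = v₀Δt + ½aΔt²; chain segment to segment.
0–6 s: v starts -6 m/s; Δx = -6·6 + ½·-4·6² = -108 m; v ends -30 m/s.
6–10 s: v starts -30 m/s; Δx = -30·4 + ½·5·4² = -80 m; v ends -10 m/s.
10–11 s: v starts -10 m/s; Δx = -10·1 + ½·-4·1² = -12 m; v ends -14 m/s.
x(11) = -10 + Σ Δx = -210 m.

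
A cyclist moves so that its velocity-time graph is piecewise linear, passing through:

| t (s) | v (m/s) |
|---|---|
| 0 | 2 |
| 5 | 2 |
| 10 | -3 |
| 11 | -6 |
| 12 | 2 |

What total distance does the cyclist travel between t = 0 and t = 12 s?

Total distance travelled is ∫|v| dt — sum the magnitudes of each area piece.
0–5 s: |2| × 5 = 10 m
5–10 s: v = 0 at t = 7 s; triangle areas 2 + 4.5 = 6.5 m
10–11 s: |½(-3 + -6)(1)| = 4.5 m
11–12 s: v = 0 at t = 11.75 s; triangle areas 2.25 + 0.25 = 2.5 m
Total distance = 23.5 m

23.5 m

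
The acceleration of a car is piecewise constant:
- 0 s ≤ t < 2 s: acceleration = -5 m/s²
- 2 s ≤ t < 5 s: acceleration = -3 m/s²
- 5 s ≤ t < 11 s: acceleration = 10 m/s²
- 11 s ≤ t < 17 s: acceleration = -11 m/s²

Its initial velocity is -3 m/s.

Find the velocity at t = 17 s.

-28 m/s

Δv equals the area under the a-t graph; then v = v₀ + Δv.
0–2 s: -5 × 2 = -10 m/s
2–5 s: -3 × 3 = -9 m/s
5–11 s: 10 × 6 = 60 m/s
11–17 s: -11 × 6 = -66 m/s
Δv = -25 m/s, so v(17) = -3 + (-25) = -28 m/s.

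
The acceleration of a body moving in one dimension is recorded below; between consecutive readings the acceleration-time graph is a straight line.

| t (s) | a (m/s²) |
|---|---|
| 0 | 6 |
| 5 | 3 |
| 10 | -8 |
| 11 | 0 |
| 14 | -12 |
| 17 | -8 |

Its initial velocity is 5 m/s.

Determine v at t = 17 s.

Δv equals the area under the a-t graph; then v = v₀ + Δv.
0–5 s: ½(6 + 3)(5) = 22.5 m/s
5–10 s: ½(3 + -8)(5) = -12.5 m/s
10–11 s: ½(-8 + 0)(1) = -4 m/s
11–14 s: ½(0 + -12)(3) = -18 m/s
14–17 s: ½(-12 + -8)(3) = -30 m/s
Δv = -42 m/s, so v(17) = 5 + (-42) = -37 m/s.

-37 m/s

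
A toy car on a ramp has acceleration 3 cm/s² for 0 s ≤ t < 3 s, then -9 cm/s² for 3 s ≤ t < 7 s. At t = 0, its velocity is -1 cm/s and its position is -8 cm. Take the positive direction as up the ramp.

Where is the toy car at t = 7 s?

-37.5 cm

On each constant-a segment, Δv = aΔt and Δx = v₀Δt + ½aΔt²; chain segment to segment.
0–3 s: v starts -1 cm/s; Δx = -1·3 + ½·3·3² = 10.5 cm; v ends 8 cm/s.
3–7 s: v starts 8 cm/s; Δx = 8·4 + ½·-9·4² = -40 cm; v ends -28 cm/s.
x(7) = -8 + Σ Δx = -37.5 cm.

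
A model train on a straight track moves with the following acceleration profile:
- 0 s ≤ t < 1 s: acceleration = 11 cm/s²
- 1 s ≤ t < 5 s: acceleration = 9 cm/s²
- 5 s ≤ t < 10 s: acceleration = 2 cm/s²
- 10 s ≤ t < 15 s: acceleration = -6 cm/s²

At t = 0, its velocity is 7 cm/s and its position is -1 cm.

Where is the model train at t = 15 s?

695.5 cm

On each constant-a segment, Δv = aΔt and Δx = v₀Δt + ½aΔt²; chain segment to segment.
0–1 s: v starts 7 cm/s; Δx = 7·1 + ½·11·1² = 12.5 cm; v ends 18 cm/s.
1–5 s: v starts 18 cm/s; Δx = 18·4 + ½·9·4² = 144 cm; v ends 54 cm/s.
5–10 s: v starts 54 cm/s; Δx = 54·5 + ½·2·5² = 295 cm; v ends 64 cm/s.
10–15 s: v starts 64 cm/s; Δx = 64·5 + ½·-6·5² = 245 cm; v ends 34 cm/s.
x(15) = -1 + Σ Δx = 695.5 cm.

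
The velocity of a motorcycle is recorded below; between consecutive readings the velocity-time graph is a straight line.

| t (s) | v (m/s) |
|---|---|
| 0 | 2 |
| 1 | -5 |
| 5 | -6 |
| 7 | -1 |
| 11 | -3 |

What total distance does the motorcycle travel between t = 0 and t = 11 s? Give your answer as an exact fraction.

Total distance travelled is ∫|v| dt — sum the magnitudes of each area piece.
0–1 s: v = 0 at t = 2/7 s; triangle areas 2/7 + 25/14 = 29/14 m
1–5 s: |½(-5 + -6)(4)| = 22 m
5–7 s: |½(-6 + -1)(2)| = 7 m
7–11 s: |½(-1 + -3)(4)| = 8 m
Total distance = 547/14 m

547/14 m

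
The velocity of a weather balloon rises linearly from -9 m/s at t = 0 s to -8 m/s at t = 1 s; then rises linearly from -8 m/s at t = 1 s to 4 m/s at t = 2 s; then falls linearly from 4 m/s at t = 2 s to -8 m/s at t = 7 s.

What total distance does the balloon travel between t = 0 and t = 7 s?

Distance (not displacement) is the total path length: add the absolute areas under v-t.
0–1 s: |½(-9 + -8)(1)| = 8.5 m
1–2 s: v = 0 at t = 5/3 s; triangle areas 8/3 + 2/3 = 10/3 m
2–7 s: v = 0 at t = 11/3 s; triangle areas 10/3 + 40/3 = 50/3 m
Total distance = 28.5 m

28.5 m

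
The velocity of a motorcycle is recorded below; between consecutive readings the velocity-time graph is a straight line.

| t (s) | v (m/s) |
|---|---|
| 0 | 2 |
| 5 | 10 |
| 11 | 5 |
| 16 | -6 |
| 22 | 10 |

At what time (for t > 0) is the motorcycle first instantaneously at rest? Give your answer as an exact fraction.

v changes sign on 11–16 s (from 5 to -6); the graph is linear there, so v = 0 at t = 11 + (-5)·(16 − 11)/(-6 − 5) = 146/11 s.

t = 146/11 s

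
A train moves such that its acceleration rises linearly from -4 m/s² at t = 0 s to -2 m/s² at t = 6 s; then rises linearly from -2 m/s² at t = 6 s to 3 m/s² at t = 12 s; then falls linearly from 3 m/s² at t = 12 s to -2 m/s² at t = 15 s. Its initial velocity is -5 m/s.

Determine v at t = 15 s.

-18.5 m/s

Δv equals the area under the a-t graph; then v = v₀ + Δv.
0–6 s: ½(-4 + -2)(6) = -18 m/s
6–12 s: ½(-2 + 3)(6) = 3 m/s
12–15 s: ½(3 + -2)(3) = 1.5 m/s
Δv = -13.5 m/s, so v(15) = -5 + (-13.5) = -18.5 m/s.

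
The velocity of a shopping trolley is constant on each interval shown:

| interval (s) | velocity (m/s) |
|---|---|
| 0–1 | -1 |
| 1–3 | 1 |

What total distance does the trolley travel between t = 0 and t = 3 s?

3 m

Distance (not displacement) is the total path length: add the absolute areas under v-t.
0–1 s: |-1| × 1 = 1 m
1–3 s: |1| × 2 = 2 m
Total distance = 3 m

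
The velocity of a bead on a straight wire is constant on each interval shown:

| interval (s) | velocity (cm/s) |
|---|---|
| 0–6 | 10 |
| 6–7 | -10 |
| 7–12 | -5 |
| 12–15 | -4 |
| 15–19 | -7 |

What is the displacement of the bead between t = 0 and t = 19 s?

Displacement is the signed area under the v-t curve.
0–6 s: 10 × 6 = 60 cm
6–7 s: -10 × 1 = -10 cm
7–12 s: -5 × 5 = -25 cm
12–15 s: -4 × 3 = -12 cm
15–19 s: -7 × 4 = -28 cm
Net displacement = -15 cm

-15 cm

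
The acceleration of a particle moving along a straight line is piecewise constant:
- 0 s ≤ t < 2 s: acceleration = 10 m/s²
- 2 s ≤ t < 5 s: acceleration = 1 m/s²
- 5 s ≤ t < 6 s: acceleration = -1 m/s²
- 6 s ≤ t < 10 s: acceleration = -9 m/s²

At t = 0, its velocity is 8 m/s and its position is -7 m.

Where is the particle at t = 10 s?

On each constant-a segment, Δv = aΔt and Δx = v₀Δt + ½aΔt²; chain segment to segment.
0–2 s: v starts 8 m/s; Δx = 8·2 + ½·10·2² = 36 m; v ends 28 m/s.
2–5 s: v starts 28 m/s; Δx = 28·3 + ½·1·3² = 88.5 m; v ends 31 m/s.
5–6 s: v starts 31 m/s; Δx = 31·1 + ½·-1·1² = 30.5 m; v ends 30 m/s.
6–10 s: v starts 30 m/s; Δx = 30·4 + ½·-9·4² = 48 m; v ends -6 m/s.
x(10) = -7 + Σ Δx = 196 m.

196 m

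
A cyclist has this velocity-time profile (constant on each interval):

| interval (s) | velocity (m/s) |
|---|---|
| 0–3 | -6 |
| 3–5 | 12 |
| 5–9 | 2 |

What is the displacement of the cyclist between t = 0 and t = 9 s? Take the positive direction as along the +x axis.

Displacement is the signed area under the v-t curve.
0–3 s: -6 × 3 = -18 m
3–5 s: 12 × 2 = 24 m
5–9 s: 2 × 4 = 8 m
Net displacement = 14 m

14 m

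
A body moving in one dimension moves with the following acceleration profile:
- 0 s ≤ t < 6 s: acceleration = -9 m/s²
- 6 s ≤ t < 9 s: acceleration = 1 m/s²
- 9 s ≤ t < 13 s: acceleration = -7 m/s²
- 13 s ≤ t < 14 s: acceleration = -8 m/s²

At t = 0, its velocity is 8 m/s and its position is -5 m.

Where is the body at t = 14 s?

-555.5 m

On each constant-a segment, Δv = aΔt and Δx = v₀Δt + ½aΔt²; chain segment to segment.
0–6 s: v starts 8 m/s; Δx = 8·6 + ½·-9·6² = -114 m; v ends -46 m/s.
6–9 s: v starts -46 m/s; Δx = -46·3 + ½·1·3² = -133.5 m; v ends -43 m/s.
9–13 s: v starts -43 m/s; Δx = -43·4 + ½·-7·4² = -228 m; v ends -71 m/s.
13–14 s: v starts -71 m/s; Δx = -71·1 + ½·-8·1² = -75 m; v ends -79 m/s.
x(14) = -5 + Σ Δx = -555.5 m.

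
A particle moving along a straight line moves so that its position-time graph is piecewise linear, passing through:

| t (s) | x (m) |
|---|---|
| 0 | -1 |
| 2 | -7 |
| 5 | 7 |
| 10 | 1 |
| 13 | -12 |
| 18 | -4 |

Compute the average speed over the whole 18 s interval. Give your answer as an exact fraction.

47/18 m/s

Average speed = (total path length)/(elapsed time); on a piecewise-linear x-t graph the path length is Σ|Δx|.
0–2 s: |Δx| = |-7 − -1| = 6 m
2–5 s: |Δx| = |7 − -7| = 14 m
5–10 s: |Δx| = |1 − 7| = 6 m
10–13 s: |Δx| = |-12 − 1| = 13 m
13–18 s: |Δx| = |-4 − -12| = 8 m
Total path = 47 m; average speed = 47/18 = 47/18 m/s.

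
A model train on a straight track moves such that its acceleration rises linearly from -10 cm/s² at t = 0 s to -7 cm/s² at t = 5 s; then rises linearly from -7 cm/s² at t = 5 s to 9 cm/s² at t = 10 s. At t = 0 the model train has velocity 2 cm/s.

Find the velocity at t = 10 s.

Δv equals the area under the a-t graph; then v = v₀ + Δv.
0–5 s: ½(-10 + -7)(5) = -42.5 cm/s
5–10 s: ½(-7 + 9)(5) = 5 cm/s
Δv = -37.5 cm/s, so v(10) = 2 + (-37.5) = -35.5 cm/s.

-35.5 cm/s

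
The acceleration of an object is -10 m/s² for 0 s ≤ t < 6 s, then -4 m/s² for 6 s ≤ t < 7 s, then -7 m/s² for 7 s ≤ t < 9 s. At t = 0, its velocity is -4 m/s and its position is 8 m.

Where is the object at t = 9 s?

-412 m

On each constant-a segment, Δv = aΔt and Δx = v₀Δt + ½aΔt²; chain segment to segment.
0–6 s: v starts -4 m/s; Δx = -4·6 + ½·-10·6² = -204 m; v ends -64 m/s.
6–7 s: v starts -64 m/s; Δx = -64·1 + ½·-4·1² = -66 m; v ends -68 m/s.
7–9 s: v starts -68 m/s; Δx = -68·2 + ½·-7·2² = -150 m; v ends -82 m/s.
x(9) = 8 + Σ Δx = -412 m.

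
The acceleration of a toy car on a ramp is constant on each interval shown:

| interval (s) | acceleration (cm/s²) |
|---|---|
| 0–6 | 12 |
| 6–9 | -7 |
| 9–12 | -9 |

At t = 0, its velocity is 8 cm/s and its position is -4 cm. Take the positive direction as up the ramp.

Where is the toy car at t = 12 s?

605 cm

On each constant-a segment, Δv = aΔt and Δx = v₀Δt + ½aΔt²; chain segment to segment.
0–6 s: v starts 8 cm/s; Δx = 8·6 + ½·12·6² = 264 cm; v ends 80 cm/s.
6–9 s: v starts 80 cm/s; Δx = 80·3 + ½·-7·3² = 208.5 cm; v ends 59 cm/s.
9–12 s: v starts 59 cm/s; Δx = 59·3 + ½·-9·3² = 136.5 cm; v ends 32 cm/s.
x(12) = -4 + Σ Δx = 605 cm.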